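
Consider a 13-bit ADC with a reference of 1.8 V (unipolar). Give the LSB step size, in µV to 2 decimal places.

Full-scale span = 1.8 V.
LSB = 1.8 / 2^13 = 1.8 / 8192 = 0.000219727 V = 219.73 µV.

219.73 µV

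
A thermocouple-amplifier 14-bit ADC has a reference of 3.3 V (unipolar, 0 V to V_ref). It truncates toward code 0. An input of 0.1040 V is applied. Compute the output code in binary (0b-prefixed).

Full-scale span = 3.3 V; LSB = 3.3/2^14 = 201.42 µV.
Input sits at 516.344 steps above V_low.
Floor → code 516.
In binary (0b-prefixed): 0b1000000100.

code 0b1000000100 (decimal 516)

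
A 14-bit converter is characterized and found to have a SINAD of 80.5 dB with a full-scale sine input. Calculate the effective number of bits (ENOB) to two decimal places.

13.08 bits

ENOB = (SINAD − 1.76) / 6.02 = (80.5 − 1.76)/6.02 = 13.080.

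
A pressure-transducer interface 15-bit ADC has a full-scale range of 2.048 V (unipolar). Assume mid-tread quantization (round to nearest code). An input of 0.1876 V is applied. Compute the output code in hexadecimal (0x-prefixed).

code 0xBBA (decimal 3002)

LSB = 2.048 V / 32768 = 62.50 µV.
Input sits at 3001.600 steps above V_low.
So the output code is 3002.
In hexadecimal (0x-prefixed): 0xBBA.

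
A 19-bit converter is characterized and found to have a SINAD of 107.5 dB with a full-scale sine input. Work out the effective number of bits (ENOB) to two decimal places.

17.56 bits

ENOB = (SINAD − 1.76) / 6.02 = (107.5 − 1.76)/6.02 = 17.565.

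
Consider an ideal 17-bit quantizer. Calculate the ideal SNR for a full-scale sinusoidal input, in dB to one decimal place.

104.1 dB

SNR ≈ 6.02·N + 1.76 dB = 6.02·17 + 1.76 = 104.10 dB.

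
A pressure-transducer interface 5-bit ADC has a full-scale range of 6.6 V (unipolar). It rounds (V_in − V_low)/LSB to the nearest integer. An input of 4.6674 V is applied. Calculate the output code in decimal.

code 23

Full-scale span = 6.6 V; LSB = 6.6/2^5 = 206.250 mV.
Input sits at 22.630 steps above V_low.
So the output code is 23.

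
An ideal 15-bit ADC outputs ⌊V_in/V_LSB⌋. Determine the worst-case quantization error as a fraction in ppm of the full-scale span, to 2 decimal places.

Truncating → worst-case error = 1 LSB = V_FS/2^15, so 1e+06/32768 = 30.5176 ppm of full scale.

30.52 ppm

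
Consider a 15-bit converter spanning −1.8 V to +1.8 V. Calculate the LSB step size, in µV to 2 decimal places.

Full-scale span = 3.6 V.
LSB = 3.6 / 2^15 = 3.6 / 32768 = 0.000109863 V = 109.86 µV.

109.86 µV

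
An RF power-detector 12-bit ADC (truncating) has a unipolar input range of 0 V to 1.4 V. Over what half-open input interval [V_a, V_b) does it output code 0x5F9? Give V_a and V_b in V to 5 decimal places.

[0.52261 V, 0.52295 V)

LSB = 1.4/2^12 = 341.80 µV.
Code 0x5F9 = 1529 decimal.
V_a = V_low + 1529·LSB = 0.522607 V; V_b = V_low + 1530·LSB = 0.522949 V.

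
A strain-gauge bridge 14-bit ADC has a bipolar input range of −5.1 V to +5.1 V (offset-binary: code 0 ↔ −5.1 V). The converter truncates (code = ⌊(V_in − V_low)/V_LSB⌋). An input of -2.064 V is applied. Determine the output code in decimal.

LSB = 10.2 V / 16384 = 0.623 mV.
Input sits at 4876.649 steps above V_low.
Floor → code 4876.

code 4876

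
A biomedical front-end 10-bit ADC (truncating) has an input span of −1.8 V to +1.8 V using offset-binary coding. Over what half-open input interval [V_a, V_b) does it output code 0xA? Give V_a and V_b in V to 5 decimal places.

[-1.76484 V, -1.76133 V)

LSB = 3.6/2^10 = 3.516 mV.
Code 0xA = 10 decimal.
V_a = V_low + 10·LSB = -1.76484 V; V_b = V_low + 11·LSB = -1.76133 V.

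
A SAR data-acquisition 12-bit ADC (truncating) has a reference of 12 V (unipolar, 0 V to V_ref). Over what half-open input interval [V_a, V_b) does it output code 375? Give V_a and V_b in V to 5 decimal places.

[1.09863 V, 1.10156 V)

LSB = 12/2^12 = 2.930 mV.
V_a = V_low + 375·LSB = 1.09863 V; V_b = V_low + 376·LSB = 1.10156 V.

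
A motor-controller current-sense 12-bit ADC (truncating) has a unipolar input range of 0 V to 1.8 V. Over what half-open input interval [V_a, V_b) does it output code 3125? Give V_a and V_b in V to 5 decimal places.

LSB = 1.8/2^12 = 439.45 µV.
V_a = V_low + 3125·LSB = 1.37329 V; V_b = V_low + 3126·LSB = 1.37373 V.

[1.37329 V, 1.37373 V)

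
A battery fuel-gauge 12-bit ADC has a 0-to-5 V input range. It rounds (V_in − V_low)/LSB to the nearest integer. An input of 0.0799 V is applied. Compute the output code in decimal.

LSB = 5 V / 4096 = 1.221 mV.
(V_in − V_low)/LSB = (0.0799 − 0) / 0.0012207 = 65.454.
round(65.454) = 65.

code 65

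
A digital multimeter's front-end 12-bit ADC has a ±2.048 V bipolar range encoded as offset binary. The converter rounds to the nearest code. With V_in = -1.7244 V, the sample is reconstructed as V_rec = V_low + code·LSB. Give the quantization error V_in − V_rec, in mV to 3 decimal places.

LSB = 4.096/2^12 = 1.000 mV.
(-1.7244 − (−2.048))/0.001 = 323.6000; round gives code 324.
V_rec = (−2.048) + 324·0.001 = -1.724 V.
Difference: -0.0004 V → -0.400 mV.

-0.400 mV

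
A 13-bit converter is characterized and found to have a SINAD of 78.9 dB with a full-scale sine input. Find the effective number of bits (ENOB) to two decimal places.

12.81 bits

ENOB = (SINAD − 1.76) / 6.02 = (78.9 − 1.76)/6.02 = 12.814.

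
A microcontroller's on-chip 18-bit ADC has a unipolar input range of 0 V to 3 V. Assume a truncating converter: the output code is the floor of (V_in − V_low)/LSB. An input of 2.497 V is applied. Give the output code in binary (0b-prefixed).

code 0b110101010001001111 (decimal 218191)

Full-scale span = 3 V; LSB = 3/2^18 = 11.44 µV.
(2.497 − 0) / 1.14441e-05 = 218191.189 LSBs.
⌊·⌋(218191.189) = 218191.
In binary (0b-prefixed): 0b110101010001001111.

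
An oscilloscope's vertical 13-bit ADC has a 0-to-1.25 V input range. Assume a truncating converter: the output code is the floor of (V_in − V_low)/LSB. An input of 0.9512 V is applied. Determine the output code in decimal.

code 6233

Full-scale span = 1.25 V; LSB = 1.25/2^13 = 152.59 µV.
(0.9512 − 0) / 0.000152588 = 6233.784 LSBs.
Floor → code 6233.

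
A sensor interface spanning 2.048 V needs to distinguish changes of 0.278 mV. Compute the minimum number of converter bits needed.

13 bits

Number of steps required ≥ 2.048 V / 0.278 mV = 7366.91.
Need 2^N ≥ 7366.91; 2^12 = 4096, 2^13 = 8192.
Minimum N = 13.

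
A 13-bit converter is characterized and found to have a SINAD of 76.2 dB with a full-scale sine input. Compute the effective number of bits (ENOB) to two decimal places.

12.37 bits

ENOB = (SINAD − 1.76) / 6.02 = (76.2 − 1.76)/6.02 = 12.365.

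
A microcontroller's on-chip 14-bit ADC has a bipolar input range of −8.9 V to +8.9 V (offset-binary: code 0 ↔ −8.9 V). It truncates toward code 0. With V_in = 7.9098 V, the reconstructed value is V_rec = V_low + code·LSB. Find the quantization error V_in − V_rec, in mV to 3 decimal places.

One LSB is 17.8 V / 16384 = 1.086 mV.
(V_in − V_low)/LSB = (7.9098 − (−8.9))/0.00108643 = 15472.5710 → code 15472 (floor).
Reconstructed: 7.9091797 V.
V_in − V_rec = 0.000620312 V = 0.620 mV.

0.620 mV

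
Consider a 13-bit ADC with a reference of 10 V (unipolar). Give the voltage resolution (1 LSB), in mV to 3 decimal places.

1.221 mV

Full-scale span = 10 V.
LSB = 10 / 2^13 = 10 / 8192 = 0.0012207 V = 1.221 mV.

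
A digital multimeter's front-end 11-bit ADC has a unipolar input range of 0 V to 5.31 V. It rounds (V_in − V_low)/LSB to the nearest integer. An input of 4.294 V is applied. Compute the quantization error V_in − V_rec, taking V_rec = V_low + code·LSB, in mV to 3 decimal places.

Step size: 5.31 V ÷ 2^11 = 2.593 mV.
Scaled input = 1656.1416 LSBs, so code = 1656.
Reconstructed: 4.2936328 V.
V_in − V_rec = 0.000367188 V = 0.367 mV.

0.367 mV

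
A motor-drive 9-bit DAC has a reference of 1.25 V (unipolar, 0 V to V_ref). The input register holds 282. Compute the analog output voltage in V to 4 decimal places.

0.6885 V

LSB = 1.25 V / 2^9 = 2.441 mV.
V_out = 0 + 282 × 0.00244141 V = 0.688477 V.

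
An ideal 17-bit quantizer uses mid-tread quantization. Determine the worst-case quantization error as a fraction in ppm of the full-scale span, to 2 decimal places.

3.81 ppm

Rounding → worst-case error = ½ LSB = V_FS/2^18, so 1e+06/262144 = 3.8147 ppm of full scale.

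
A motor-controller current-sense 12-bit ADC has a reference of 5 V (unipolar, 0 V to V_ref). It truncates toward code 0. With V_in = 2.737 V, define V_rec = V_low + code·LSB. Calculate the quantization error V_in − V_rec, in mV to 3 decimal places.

0.184 mV

LSB = 5/2^12 = 1.221 mV.
(V_in − V_low)/LSB = (2.737 − 0)/0.0012207 = 2242.1504 → code 2242 (floor).
Reconstructed: 2.7368164 V.
Difference: 0.000183594 V → 0.184 mV.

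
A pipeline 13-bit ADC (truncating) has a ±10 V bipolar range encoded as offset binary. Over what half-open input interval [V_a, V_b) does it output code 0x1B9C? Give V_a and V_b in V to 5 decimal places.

LSB = 20/2^13 = 2.441 mV.
Code 0x1B9C = 7068 decimal.
V_a = V_low + 7068·LSB = 7.25586 V; V_b = V_low + 7069·LSB = 7.2583 V.

[7.25586 V, 7.25830 V)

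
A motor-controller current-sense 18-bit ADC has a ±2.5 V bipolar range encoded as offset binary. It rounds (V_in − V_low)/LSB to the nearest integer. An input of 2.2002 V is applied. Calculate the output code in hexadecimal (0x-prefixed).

Full-scale span = 5 V; LSB = 5/2^18 = 19.07 µV.
(2.2002 − (−2.5)) / 1.90735e-05 = 246425.846 LSBs.
So the output code is 246426.
In hexadecimal (0x-prefixed): 0x3C29A.

code 0x3C29A (decimal 246426)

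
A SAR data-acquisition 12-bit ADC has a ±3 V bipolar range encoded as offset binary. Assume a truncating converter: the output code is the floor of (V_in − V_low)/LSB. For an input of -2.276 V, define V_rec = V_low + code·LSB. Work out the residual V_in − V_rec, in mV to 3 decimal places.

One LSB is 6 V / 4096 = 1.465 mV.
Scaled input = 494.2507 LSBs, so code = 494.
V_rec = (−3) + 494·0.00146484 = -2.2763672 V.
Difference: 0.000367188 V → 0.367 mV.

0.367 mV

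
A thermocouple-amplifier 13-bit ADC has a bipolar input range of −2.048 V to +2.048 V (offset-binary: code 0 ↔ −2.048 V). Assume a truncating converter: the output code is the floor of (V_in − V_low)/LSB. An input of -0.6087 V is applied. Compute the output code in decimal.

code 2878

With 8192 levels over 4.096 V, one step is 0.500 mV.
(-0.6087 − (−2.048)) / 0.0005 = 2878.600 LSBs.
So the output code is 2878.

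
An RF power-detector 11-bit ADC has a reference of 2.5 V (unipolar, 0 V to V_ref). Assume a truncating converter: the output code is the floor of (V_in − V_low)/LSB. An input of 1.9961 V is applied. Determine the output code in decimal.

Full-scale span = 2.5 V; LSB = 2.5/2^11 = 1.221 mV.
(1.9961 − 0) / 0.0012207 = 1635.205 LSBs.
Floor → code 1635.

code 1635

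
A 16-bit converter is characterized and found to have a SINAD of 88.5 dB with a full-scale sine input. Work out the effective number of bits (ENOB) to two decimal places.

14.41 bits

ENOB = (SINAD − 1.76) / 6.02 = (88.5 − 1.76)/6.02 = 14.409.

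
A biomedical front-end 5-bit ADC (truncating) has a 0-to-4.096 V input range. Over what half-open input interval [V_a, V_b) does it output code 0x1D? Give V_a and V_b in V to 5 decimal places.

LSB = 4.096/2^5 = 128.000 mV.
Code 0x1D = 29 decimal.
V_a = V_low + 29·LSB = 3.712 V; V_b = V_low + 30·LSB = 3.84 V.

[3.71200 V, 3.84000 V)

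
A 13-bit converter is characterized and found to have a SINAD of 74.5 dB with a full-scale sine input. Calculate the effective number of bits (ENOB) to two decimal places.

12.08 bits

ENOB = (SINAD − 1.76) / 6.02 = (74.5 − 1.76)/6.02 = 12.083.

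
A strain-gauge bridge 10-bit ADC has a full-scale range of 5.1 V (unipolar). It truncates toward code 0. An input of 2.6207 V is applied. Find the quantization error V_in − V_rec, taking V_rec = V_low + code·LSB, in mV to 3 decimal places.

0.973 mV

Step size: 5.1 V ÷ 2^10 = 4.980 mV.
Scaled input = 526.1955 LSBs, so code = 526.
Reconstructed: 2.6197266 V.
Error = 2.6207 − 2.6197266 = 0.000973438 V = 0.973 mV.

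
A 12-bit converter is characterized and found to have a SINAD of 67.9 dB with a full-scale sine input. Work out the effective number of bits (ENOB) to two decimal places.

10.99 bits

ENOB = (SINAD − 1.76) / 6.02 = (67.9 − 1.76)/6.02 = 10.987.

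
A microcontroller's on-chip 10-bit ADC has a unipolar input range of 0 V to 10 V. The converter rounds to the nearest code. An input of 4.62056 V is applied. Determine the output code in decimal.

code 473

Full-scale span = 10 V; LSB = 10/2^10 = 9.766 mV.
(4.62056 − 0) / 0.00976562 = 473.145 LSBs.
Round → code 473.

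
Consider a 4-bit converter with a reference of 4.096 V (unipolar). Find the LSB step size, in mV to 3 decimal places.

256.000 mV

Full-scale span = 4.096 V.
LSB = 4.096 / 2^4 = 4.096 / 16 = 0.256 V = 256.000 mV.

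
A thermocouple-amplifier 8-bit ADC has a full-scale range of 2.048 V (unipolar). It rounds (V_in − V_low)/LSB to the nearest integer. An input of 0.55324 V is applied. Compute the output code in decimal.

code 69

LSB = 2.048 V / 256 = 8.000 mV.
(0.55324 − 0) / 0.008 = 69.155 LSBs.
round(69.155) = 69.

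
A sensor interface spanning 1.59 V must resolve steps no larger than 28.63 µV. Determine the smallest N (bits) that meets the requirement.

16 bits

Number of steps required ≥ 1.59 V / 28.63 µV = 55536.15.
Need 2^N ≥ 55536.15; 2^15 = 32768, 2^16 = 65536.
Minimum N = 16.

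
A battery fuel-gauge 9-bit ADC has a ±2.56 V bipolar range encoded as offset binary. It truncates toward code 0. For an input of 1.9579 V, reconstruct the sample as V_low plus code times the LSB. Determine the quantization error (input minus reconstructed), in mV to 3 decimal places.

7.900 mV

LSB = 5.12/2^9 = 10.000 mV.
(1.9579 − (−2.56))/0.01 = 451.7900; ⌊·⌋ gives code 451.
V_rec = (−2.56) + 451·0.01 = 1.95 V.
Error = 1.9579 − 1.95 = 0.0079 V = 7.900 mV.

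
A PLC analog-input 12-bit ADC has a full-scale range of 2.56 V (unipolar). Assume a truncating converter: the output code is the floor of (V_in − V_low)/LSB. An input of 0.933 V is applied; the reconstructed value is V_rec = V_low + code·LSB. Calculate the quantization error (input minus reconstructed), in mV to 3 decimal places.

LSB = 2.56/2^12 = 0.625 mV.
Scaled input = 1492.8000 LSBs, so code = 1492.
Code 1492 maps back to 0 + 1492×0.000625 V = 0.9325 V.
V_in − V_rec = 0.0005 V = 0.500 mV.

0.500 mV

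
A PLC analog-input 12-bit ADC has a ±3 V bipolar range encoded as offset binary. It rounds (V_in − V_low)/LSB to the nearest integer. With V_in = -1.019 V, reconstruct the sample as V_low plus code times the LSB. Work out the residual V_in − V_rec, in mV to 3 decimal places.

Step size: 6 V ÷ 2^12 = 1.465 mV.
(-1.019 − (−3))/0.00146484 = 1352.3627; round gives code 1352.
Code 1352 maps back to (−3) + 1352×0.00146484 V = -1.0195312 V.
Difference: 0.00053125 V → 0.531 mV.

0.531 mV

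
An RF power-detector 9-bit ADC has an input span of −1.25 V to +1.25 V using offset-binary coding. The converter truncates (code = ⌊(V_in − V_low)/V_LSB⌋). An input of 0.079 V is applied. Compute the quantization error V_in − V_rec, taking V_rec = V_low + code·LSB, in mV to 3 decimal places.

LSB = 2.5/2^9 = 4.883 mV.
(0.079 − (−1.25))/0.00488281 = 272.1792; ⌊·⌋ gives code 272.
V_rec = (−1.25) + 272·0.00488281 = 0.078125 V.
V_in − V_rec = 0.000875 V = 0.875 mV.

0.875 mV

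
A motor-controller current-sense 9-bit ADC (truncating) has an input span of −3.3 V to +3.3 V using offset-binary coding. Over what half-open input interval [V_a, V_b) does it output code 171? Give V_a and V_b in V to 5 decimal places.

[-1.09570 V, -1.08281 V)

LSB = 6.6/2^9 = 12.891 mV.
V_a = V_low + 171·LSB = -1.0957 V; V_b = V_low + 172·LSB = -1.08281 V.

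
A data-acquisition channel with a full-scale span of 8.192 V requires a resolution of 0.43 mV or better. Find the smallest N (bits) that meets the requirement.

15 bits

Number of steps required ≥ 8.192 V / 0.43 mV = 19051.16.
Need 2^N ≥ 19051.16; 2^14 = 16384, 2^15 = 32768.
Minimum N = 15.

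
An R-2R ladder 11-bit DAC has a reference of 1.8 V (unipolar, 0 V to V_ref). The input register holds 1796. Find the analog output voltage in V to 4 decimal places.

LSB = 1.8 V / 2^11 = 0.879 mV.
V_out = 0 + 1796 × 0.000878906 V = 1.57852 V.

1.5785 V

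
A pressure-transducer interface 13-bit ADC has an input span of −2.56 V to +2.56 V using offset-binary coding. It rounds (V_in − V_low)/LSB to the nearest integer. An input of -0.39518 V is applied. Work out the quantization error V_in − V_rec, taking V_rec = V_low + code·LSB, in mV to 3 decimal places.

One LSB is 5.12 V / 8192 = 0.625 mV.
Scaled input = 3463.7120 LSBs, so code = 3464.
Code 3464 maps back to (−2.56) + 3464×0.000625 V = -0.395 V.
Difference: -0.00018 V → -0.180 mV.

-0.180 mV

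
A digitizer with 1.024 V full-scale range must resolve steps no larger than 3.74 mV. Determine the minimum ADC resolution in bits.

Number of steps required ≥ 1.024 V / 3.74 mV = 273.80.
Need 2^N ≥ 273.80; 2^8 = 256, 2^9 = 512.
Minimum N = 9.

9 bits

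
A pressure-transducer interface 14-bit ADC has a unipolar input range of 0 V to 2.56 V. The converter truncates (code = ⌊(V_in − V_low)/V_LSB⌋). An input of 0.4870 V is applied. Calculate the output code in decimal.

code 3116

Full-scale span = 2.56 V; LSB = 2.56/2^14 = 156.25 µV.
Input sits at 3116.800 steps above V_low.
⌊·⌋(3116.800) = 3116.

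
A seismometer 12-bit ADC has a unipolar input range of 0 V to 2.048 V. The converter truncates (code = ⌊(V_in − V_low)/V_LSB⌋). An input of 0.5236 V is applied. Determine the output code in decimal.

code 1047

With 4096 levels over 2.048 V, one step is 0.500 mV.
Input sits at 1047.200 steps above V_low.
Floor → code 1047.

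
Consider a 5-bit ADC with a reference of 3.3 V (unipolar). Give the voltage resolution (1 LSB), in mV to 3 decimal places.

103.125 mV

Full-scale span = 3.3 V.
LSB = 3.3 / 2^5 = 3.3 / 32 = 0.103125 V = 103.125 mV.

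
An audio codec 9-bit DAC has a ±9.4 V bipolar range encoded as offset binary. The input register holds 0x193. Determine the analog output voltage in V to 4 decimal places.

5.3977 V

LSB = 18.8 V / 2^9 = 36.719 mV.
Code 0x193 = 403 decimal.
V_out = (−9.4) + 403 × 0.0367188 V = 5.39766 V.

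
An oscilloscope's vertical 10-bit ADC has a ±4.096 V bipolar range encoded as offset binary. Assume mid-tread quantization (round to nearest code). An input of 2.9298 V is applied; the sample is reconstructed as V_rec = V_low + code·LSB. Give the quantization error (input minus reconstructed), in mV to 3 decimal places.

1.800 mV

One LSB is 8.192 V / 1024 = 8.000 mV.
(V_in − V_low)/LSB = (2.9298 − (−4.096))/0.008 = 878.2250 → code 878 (round).
Code 878 maps back to (−4.096) + 878×0.008 V = 2.928 V.
V_in − V_rec = 0.0018 V = 1.800 mV.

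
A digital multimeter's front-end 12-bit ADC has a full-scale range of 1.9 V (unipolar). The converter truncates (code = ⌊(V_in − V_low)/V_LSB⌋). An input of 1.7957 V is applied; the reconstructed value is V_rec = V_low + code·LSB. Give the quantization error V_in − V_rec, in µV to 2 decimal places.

One LSB is 1.9 V / 4096 = 463.87 µV.
(V_in − V_low)/LSB = (1.7957 − 0)/0.000463867 = 3871.1512 → code 3871 (floor).
V_rec = 0 + 3871·0.000463867 = 1.7956299 V.
V_in − V_rec = 7.01172e-05 V = 70.12 µV.

70.12 µV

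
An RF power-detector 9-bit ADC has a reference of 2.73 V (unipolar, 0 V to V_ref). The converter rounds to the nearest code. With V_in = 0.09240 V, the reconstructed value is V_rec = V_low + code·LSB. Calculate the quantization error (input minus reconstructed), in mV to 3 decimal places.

1.755 mV

One LSB is 2.73 V / 512 = 5.332 mV.
(0.09240 − 0)/0.00533203 = 17.3292; round gives code 17.
Reconstructed: 0.090644531 V.
V_in − V_rec = 0.00175547 V = 1.755 mV.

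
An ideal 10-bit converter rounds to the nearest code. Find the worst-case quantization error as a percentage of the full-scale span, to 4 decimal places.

Rounding → worst-case error = ½ LSB = V_FS/2^11, so 100/2048 = 0.0488281 % of full scale.

0.0488 %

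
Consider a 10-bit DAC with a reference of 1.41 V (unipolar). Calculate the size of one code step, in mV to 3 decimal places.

1.377 mV

Full-scale span = 1.41 V.
LSB = 1.41 / 2^10 = 1.41 / 1024 = 0.00137695 V = 1.377 mV.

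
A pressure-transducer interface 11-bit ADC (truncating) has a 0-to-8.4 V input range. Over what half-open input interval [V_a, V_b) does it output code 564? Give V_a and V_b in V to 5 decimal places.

[2.31328 V, 2.31738 V)

LSB = 8.4/2^11 = 4.102 mV.
V_a = V_low + 564·LSB = 2.31328 V; V_b = V_low + 565·LSB = 2.31738 V.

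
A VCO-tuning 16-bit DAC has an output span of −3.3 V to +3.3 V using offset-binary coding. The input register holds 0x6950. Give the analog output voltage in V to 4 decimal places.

-0.5849 V

LSB = 6.6 V / 2^16 = 100.71 µV.
Code 0x6950 = 26960 decimal.
V_out = (−3.3) + 26960 × 0.000100708 V = -0.584912 V.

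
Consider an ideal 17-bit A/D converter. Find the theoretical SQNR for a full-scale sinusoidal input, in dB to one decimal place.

SNR ≈ 6.02·N + 1.76 dB = 6.02·17 + 1.76 = 104.10 dB.

104.1 dB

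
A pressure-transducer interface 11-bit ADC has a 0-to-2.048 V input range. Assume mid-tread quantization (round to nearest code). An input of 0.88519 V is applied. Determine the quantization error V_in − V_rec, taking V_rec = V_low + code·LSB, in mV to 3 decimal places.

Step size: 2.048 V ÷ 2^11 = 1.000 mV.
(V_in − V_low)/LSB = (0.88519 − 0)/0.001 = 885.1900 → code 885 (round).
Reconstructed: 0.885 V.
Difference: 0.00019 V → 0.190 mV.

0.190 mV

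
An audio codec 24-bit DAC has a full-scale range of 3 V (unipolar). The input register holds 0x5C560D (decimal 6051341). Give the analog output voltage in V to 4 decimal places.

LSB = 3 V / 2^24 = 0.18 µV.
Code 0x5C560D = 6051341 decimal.
V_out = 0 + 6051341 × 1.78814e-07 V = 1.08206 V.

1.0821 V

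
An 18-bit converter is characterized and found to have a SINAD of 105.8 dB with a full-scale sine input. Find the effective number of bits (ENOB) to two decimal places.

17.28 bits

ENOB = (SINAD − 1.76) / 6.02 = (105.8 − 1.76)/6.02 = 17.282.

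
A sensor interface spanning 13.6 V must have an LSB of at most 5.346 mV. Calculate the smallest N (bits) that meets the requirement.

12 bits

Number of steps required ≥ 13.6 V / 5.346 mV = 2543.96.
Need 2^N ≥ 2543.96; 2^11 = 2048, 2^12 = 4096.
Minimum N = 12.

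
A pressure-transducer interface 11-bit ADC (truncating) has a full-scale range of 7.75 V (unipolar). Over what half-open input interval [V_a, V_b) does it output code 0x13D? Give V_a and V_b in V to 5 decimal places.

LSB = 7.75/2^11 = 3.784 mV.
Code 0x13D = 317 decimal.
V_a = V_low + 317·LSB = 1.19958 V; V_b = V_low + 318·LSB = 1.20337 V.

[1.19958 V, 1.20337 V)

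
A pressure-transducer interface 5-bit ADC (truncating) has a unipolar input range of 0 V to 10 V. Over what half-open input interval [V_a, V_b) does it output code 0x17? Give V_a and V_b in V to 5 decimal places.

[7.18750 V, 7.50000 V)

LSB = 10/2^5 = 312.500 mV.
Code 0x17 = 23 decimal.
V_a = V_low + 23·LSB = 7.1875 V; V_b = V_low + 24·LSB = 7.5 V.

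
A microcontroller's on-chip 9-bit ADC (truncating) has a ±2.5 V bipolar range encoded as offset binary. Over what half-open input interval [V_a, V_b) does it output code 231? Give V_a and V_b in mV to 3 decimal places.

[-244.141 mV, -234.375 mV)

LSB = 5/2^9 = 9.766 mV.
V_a = V_low + 231·LSB = -0.244141 V; V_b = V_low + 232·LSB = -0.234375 V.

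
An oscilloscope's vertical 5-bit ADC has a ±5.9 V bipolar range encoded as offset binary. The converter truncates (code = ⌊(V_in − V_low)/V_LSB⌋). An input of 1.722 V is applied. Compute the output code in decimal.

code 20

Full-scale span = 11.8 V; LSB = 11.8/2^5 = 368.750 mV.
Input sits at 20.670 steps above V_low.
Floor → code 20.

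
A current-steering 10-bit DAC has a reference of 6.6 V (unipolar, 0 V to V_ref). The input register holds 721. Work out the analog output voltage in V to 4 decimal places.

LSB = 6.6 V / 2^10 = 6.445 mV.
V_out = 0 + 721 × 0.00644531 V = 4.64707 V.

4.6471 V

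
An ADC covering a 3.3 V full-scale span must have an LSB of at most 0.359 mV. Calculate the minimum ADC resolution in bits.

14 bits

Number of steps required ≥ 3.3 V / 0.359 mV = 9192.20.
Need 2^N ≥ 9192.20; 2^13 = 8192, 2^14 = 16384.
Minimum N = 14.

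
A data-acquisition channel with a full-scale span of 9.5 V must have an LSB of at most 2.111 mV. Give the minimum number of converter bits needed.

Number of steps required ≥ 9.5 V / 2.111 mV = 4500.24.
Need 2^N ≥ 4500.24; 2^12 = 4096, 2^13 = 8192.
Minimum N = 13.

13 bits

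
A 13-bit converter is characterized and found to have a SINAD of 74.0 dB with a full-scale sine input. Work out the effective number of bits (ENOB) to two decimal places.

ENOB = (SINAD − 1.76) / 6.02 = (74.0 − 1.76)/6.02 = 12.000.

12.00 bits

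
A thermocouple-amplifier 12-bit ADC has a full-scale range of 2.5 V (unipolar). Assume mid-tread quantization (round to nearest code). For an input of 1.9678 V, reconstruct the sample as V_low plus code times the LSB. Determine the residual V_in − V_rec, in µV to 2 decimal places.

One LSB is 2.5 V / 4096 = 0.610 mV.
Scaled input = 3224.0435 LSBs, so code = 3224.
Code 3224 maps back to 0 + 3224×0.000610352 V = 1.9677734 V.
Error = 1.9678 − 1.9677734 = 2.65625e-05 V = 26.56 µV.

26.56 µV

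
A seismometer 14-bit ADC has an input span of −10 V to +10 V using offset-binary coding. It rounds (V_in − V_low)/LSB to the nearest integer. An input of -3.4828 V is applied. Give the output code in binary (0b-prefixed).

code 0b1010011011011 (decimal 5339)

LSB = 20 V / 16384 = 1.221 mV.
(-3.4828 − (−10)) / 0.0012207 = 5338.890 LSBs.
round(5338.890) = 5339.
In binary (0b-prefixed): 0b1010011011011.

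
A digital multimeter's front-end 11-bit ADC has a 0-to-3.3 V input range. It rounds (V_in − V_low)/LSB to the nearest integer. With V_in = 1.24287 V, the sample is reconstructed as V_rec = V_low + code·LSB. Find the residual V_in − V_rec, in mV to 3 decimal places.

0.536 mV

Step size: 3.3 V ÷ 2^11 = 1.611 mV.
Scaled input = 771.3327 LSBs, so code = 771.
V_rec = 0 + 771·0.00161133 = 1.242334 V.
V_in − V_rec = 0.000536016 V = 0.536 mV.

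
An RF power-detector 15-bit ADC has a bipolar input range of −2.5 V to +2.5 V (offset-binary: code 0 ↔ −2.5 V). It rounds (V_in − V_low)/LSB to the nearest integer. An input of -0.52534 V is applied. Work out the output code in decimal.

Full-scale span = 5 V; LSB = 5/2^15 = 152.59 µV.
Input sits at 12941.132 steps above V_low.
Round → code 12941.

code 12941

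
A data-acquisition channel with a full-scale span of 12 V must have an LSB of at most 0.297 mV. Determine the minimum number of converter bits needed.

16 bits

Number of steps required ≥ 12 V / 0.297 mV = 40404.04.
Need 2^N ≥ 40404.04; 2^15 = 32768, 2^16 = 65536.
Minimum N = 16.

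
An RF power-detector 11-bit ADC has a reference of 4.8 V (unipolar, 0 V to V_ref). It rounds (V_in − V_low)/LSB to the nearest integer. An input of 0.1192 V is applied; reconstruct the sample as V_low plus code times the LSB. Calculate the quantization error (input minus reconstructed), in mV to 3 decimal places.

-0.331 mV

LSB = 4.8/2^11 = 2.344 mV.
Scaled input = 50.8587 LSBs, so code = 51.
Reconstructed: 0.11953125 V.
Error = 0.1192 − 0.11953125 = -0.00033125 V = -0.331 mV.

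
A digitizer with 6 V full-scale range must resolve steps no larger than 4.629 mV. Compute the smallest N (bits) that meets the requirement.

11 bits

Number of steps required ≥ 6 V / 4.629 mV = 1296.18.
Need 2^N ≥ 1296.18; 2^10 = 1024, 2^11 = 2048.
Minimum N = 11.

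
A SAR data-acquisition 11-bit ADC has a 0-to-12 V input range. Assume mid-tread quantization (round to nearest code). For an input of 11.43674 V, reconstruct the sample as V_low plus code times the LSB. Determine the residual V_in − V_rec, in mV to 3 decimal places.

-0.760 mV

Step size: 12 V ÷ 2^11 = 5.859 mV.
(V_in − V_low)/LSB = (11.43674 − 0)/0.00585938 = 1951.8703 → code 1952 (round).
V_rec = 0 + 1952·0.00585938 = 11.4375 V.
Difference: -0.00076 V → -0.760 mV.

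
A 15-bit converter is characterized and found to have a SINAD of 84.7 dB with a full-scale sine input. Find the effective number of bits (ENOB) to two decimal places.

13.78 bits

ENOB = (SINAD − 1.76) / 6.02 = (84.7 − 1.76)/6.02 = 13.777.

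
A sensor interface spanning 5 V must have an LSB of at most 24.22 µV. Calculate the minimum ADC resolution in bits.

18 bits

Number of steps required ≥ 5 V / 24.22 µV = 206440.96.
Need 2^N ≥ 206440.96; 2^17 = 131072, 2^18 = 262144.
Minimum N = 18.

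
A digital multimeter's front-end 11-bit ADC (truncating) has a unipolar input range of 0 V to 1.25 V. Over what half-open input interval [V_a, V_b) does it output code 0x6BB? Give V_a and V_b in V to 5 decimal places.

[1.05164 V, 1.05225 V)

LSB = 1.25/2^11 = 0.610 mV.
Code 0x6BB = 1723 decimal.
V_a = V_low + 1723·LSB = 1.05164 V; V_b = V_low + 1724·LSB = 1.05225 V.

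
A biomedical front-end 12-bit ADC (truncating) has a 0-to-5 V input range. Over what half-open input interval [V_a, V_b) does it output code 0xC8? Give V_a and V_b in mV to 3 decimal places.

LSB = 5/2^12 = 1.221 mV.
Code 0xC8 = 200 decimal.
V_a = V_low + 200·LSB = 0.244141 V; V_b = V_low + 201·LSB = 0.245361 V.

[244.141 mV, 245.361 mV)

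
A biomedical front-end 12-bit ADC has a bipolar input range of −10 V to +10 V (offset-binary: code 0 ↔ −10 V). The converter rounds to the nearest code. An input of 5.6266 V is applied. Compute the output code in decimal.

With 4096 levels over 20 V, one step is 4.883 mV.
(V_in − V_low)/LSB = (5.6266 − (−10)) / 0.00488281 = 3200.328.
So the output code is 3200.

code 3200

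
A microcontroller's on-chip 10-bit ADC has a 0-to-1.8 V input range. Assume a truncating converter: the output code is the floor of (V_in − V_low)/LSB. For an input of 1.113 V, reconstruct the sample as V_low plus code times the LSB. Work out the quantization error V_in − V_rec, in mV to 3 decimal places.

Step size: 1.8 V ÷ 2^10 = 1.758 mV.
(1.113 − 0)/0.00175781 = 633.1733; ⌊·⌋ gives code 633.
V_rec = 0 + 633·0.00175781 = 1.1126953 V.
V_in − V_rec = 0.000304687 V = 0.305 mV.

0.305 mV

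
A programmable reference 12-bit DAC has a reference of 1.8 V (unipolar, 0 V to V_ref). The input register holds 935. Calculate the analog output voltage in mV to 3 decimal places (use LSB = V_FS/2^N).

LSB = 1.8 V / 2^12 = 439.45 µV.
V_out = 0 + 935 × 0.000439453 V = 0.410889 V.
= 410.889 mV.

410.889 mV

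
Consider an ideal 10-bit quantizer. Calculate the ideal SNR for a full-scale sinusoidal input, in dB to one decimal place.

SNR ≈ 6.02·N + 1.76 dB = 6.02·10 + 1.76 = 61.96 dB.

62.0 dB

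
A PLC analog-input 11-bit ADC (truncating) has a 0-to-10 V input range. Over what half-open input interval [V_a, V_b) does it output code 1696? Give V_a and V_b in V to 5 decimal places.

LSB = 10/2^11 = 4.883 mV.
V_a = V_low + 1696·LSB = 8.28125 V; V_b = V_low + 1697·LSB = 8.28613 V.

[8.28125 V, 8.28613 V)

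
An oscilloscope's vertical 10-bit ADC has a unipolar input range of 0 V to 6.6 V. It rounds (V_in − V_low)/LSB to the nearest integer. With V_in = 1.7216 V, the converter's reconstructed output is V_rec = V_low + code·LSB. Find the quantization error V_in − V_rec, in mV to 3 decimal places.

0.702 mV

Step size: 6.6 V ÷ 2^10 = 6.445 mV.
(1.7216 − 0)/0.00644531 = 267.1088; round gives code 267.
Code 267 maps back to 0 + 267×0.00644531 V = 1.7208984 V.
Difference: 0.000701563 V → 0.702 mV.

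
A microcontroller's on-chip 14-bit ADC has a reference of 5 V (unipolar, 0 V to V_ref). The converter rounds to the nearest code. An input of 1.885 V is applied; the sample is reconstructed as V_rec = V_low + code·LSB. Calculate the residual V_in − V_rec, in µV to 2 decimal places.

Step size: 5 V ÷ 2^14 = 305.18 µV.
Scaled input = 6176.7680 LSBs, so code = 6177.
Code 6177 maps back to 0 + 6177×0.000305176 V = 1.8850708 V.
Difference: -7.08008e-05 V → -70.80 µV.

-70.80 µV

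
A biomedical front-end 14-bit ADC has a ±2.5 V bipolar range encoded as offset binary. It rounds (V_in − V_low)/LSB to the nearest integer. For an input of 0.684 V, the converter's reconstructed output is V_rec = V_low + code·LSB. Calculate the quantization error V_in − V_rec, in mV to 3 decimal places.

0.101 mV

LSB = 5/2^14 = 305.18 µV.
Scaled input = 10433.3312 LSBs, so code = 10433.
Code 10433 maps back to (−2.5) + 10433×0.000305176 V = 0.68389893 V.
Difference: 0.000101074 V → 0.101 mV.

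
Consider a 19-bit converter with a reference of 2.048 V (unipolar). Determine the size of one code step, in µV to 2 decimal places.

Full-scale span = 2.048 V.
LSB = 2.048 / 2^19 = 2.048 / 524288 = 3.90625e-06 V = 3.91 µV.

3.91 µV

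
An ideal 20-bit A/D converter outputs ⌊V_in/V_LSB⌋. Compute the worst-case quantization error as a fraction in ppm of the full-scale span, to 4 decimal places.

Truncating → worst-case error = 1 LSB = V_FS/2^20, so 1e+06/1048576 = 0.953674 ppm of full scale.

0.9537 ppm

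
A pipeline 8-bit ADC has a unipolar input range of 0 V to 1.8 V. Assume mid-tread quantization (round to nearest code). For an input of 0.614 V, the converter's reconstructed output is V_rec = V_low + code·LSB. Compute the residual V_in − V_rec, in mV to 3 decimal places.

2.281 mV

Step size: 1.8 V ÷ 2^8 = 7.031 mV.
(0.614 − 0)/0.00703125 = 87.3244; round gives code 87.
Code 87 maps back to 0 + 87×0.00703125 V = 0.61171875 V.
Error = 0.614 − 0.61171875 = 0.00228125 V = 2.281 mV.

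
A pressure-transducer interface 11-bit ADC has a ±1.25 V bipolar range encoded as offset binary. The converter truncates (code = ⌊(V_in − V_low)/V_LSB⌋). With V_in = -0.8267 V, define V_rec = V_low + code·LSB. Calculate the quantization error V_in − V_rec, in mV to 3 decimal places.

0.937 mV

Step size: 2.5 V ÷ 2^11 = 1.221 mV.
Scaled input = 346.7674 LSBs, so code = 346.
V_rec = (−1.25) + 346·0.0012207 = -0.82763672 V.
V_in − V_rec = 0.000936719 V = 0.937 mV.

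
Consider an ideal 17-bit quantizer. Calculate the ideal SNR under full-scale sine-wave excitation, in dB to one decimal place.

104.1 dB

SNR ≈ 6.02·N + 1.76 dB = 6.02·17 + 1.76 = 104.10 dB.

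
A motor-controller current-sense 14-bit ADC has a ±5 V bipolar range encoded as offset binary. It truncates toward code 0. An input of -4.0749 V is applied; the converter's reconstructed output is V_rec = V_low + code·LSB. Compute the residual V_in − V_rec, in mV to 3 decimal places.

One LSB is 10 V / 16384 = 0.610 mV.
Scaled input = 1515.6838 LSBs, so code = 1515.
V_rec = (−5) + 1515·0.000610352 = -4.0753174 V.
Difference: 0.000417383 V → 0.417 mV.

0.417 mV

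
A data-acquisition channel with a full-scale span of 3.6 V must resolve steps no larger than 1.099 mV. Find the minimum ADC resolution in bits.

12 bits

Number of steps required ≥ 3.6 V / 1.099 mV = 3275.71.
Need 2^N ≥ 3275.71; 2^11 = 2048, 2^12 = 4096.
Minimum N = 12.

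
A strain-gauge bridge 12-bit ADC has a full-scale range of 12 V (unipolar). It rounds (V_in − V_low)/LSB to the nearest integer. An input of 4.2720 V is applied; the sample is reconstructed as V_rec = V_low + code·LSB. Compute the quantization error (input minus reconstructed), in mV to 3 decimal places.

0.516 mV

One LSB is 12 V / 4096 = 2.930 mV.
Scaled input = 1458.1760 LSBs, so code = 1458.
Reconstructed: 4.2714844 V.
V_in − V_rec = 0.000515625 V = 0.516 mV.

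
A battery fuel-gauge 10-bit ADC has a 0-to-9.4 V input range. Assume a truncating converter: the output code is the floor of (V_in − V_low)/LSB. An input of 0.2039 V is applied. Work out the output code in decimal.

code 22

With 1024 levels over 9.4 V, one step is 9.180 mV.
Input sits at 22.212 steps above V_low.
So the output code is 22.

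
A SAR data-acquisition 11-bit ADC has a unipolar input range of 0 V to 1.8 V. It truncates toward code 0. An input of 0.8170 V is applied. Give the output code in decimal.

code 929

With 2048 levels over 1.8 V, one step is 0.879 mV.
(0.8170 − 0) / 0.000878906 = 929.564 LSBs.
Floor → code 929.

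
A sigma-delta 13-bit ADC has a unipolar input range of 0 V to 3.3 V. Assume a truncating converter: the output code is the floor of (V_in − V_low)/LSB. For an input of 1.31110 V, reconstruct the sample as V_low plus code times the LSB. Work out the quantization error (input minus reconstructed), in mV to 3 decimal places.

0.285 mV

LSB = 3.3/2^13 = 402.83 µV.
Scaled input = 3254.7064 LSBs, so code = 3254.
Reconstructed: 1.3108154 V.
Error = 1.31110 − 1.3108154 = 0.00028457 V = 0.285 mV.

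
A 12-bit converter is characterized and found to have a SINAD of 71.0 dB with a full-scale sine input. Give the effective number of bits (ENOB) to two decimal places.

11.50 bits

ENOB = (SINAD − 1.76) / 6.02 = (71.0 − 1.76)/6.02 = 11.502.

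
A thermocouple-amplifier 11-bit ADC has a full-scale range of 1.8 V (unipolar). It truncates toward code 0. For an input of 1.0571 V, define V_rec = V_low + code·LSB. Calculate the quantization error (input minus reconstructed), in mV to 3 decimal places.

Step size: 1.8 V ÷ 2^11 = 0.879 mV.
(V_in − V_low)/LSB = (1.0571 − 0)/0.000878906 = 1202.7449 → code 1202 (floor).
Reconstructed: 1.0564453 V.
Difference: 0.000654687 V → 0.655 mV.

0.655 mV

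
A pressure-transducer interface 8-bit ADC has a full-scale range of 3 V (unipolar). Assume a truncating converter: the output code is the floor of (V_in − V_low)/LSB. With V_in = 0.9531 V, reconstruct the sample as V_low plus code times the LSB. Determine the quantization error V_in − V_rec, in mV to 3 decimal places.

Step size: 3 V ÷ 2^8 = 11.719 mV.
(0.9531 − 0)/0.0117188 = 81.3312; ⌊·⌋ gives code 81.
V_rec = 0 + 81·0.0117188 = 0.94921875 V.
Error = 0.9531 − 0.94921875 = 0.00388125 V = 3.881 mV.

3.881 mV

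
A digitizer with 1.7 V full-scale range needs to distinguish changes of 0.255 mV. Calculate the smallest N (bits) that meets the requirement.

Number of steps required ≥ 1.7 V / 0.255 mV = 6666.67.
Need 2^N ≥ 6666.67; 2^12 = 4096, 2^13 = 8192.
Minimum N = 13.

13 bits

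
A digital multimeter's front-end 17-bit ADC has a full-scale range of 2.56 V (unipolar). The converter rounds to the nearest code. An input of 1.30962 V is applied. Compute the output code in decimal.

code 67053

Full-scale span = 2.56 V; LSB = 2.56/2^17 = 19.53 µV.
(1.30962 − 0) / 1.95313e-05 = 67052.544 LSBs.
round(67052.544) = 67053.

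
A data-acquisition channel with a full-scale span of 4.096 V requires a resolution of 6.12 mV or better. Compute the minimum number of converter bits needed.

10 bits

Number of steps required ≥ 4.096 V / 6.12 mV = 669.28.
Need 2^N ≥ 669.28; 2^9 = 512, 2^10 = 1024.
Minimum N = 10.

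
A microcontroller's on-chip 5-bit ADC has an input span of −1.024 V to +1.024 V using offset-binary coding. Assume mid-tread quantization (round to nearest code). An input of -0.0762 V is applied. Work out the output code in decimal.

With 32 levels over 2.048 V, one step is 64.000 mV.
Input sits at 14.809 steps above V_low.
So the output code is 15.

code 15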